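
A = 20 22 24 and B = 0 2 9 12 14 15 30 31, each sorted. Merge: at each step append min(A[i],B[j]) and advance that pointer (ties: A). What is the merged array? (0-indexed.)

[0, 2, 9, 12, 14, 15, 20, 22, 24, 30, 31]

i=0 j=0: A[i]=20>B[j]=0 take 0, j++
i=0 j=1: A[i]=20>B[j]=2 take 2, j++
i=0 j=2: A[i]=20>B[j]=9 take 9, j++
i=0 j=3: A[i]=20>B[j]=12 take 12, j++
i=0 j=4: A[i]=20>B[j]=14 take 14, j++
i=0 j=5: A[i]=20>B[j]=15 take 15, j++
i=0 j=6: A[i]=20<=B[j]=30 take 20, i++
i=1 j=6: A[i]=22<=B[j]=30 take 22, i++
i=2 j=6: A[i]=24<=B[j]=30 take 24, i++
i=3 j=6: A done, take B[j]=30, j++
i=3 j=7: A done, take B[j]=31, j++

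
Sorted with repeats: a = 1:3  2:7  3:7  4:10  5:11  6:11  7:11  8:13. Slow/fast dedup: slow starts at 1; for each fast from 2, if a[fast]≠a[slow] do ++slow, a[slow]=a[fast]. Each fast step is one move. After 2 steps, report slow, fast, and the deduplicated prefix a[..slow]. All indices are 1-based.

slow=1 fast=2: a[fast]=7≠a[slow]=3 write a[2]=7, slow++,fast++
slow=2 fast=3: a[fast]=7=a[slow] dup, fast++

slow=2, fast=4, prefix=[3, 7]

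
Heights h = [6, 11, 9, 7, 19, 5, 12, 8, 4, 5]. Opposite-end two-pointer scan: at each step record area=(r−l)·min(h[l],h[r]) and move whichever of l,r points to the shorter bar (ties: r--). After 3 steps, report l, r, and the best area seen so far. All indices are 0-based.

[0,9] min(6,5)*9=45 best=45 * → r--
[0,8] min(6,4)*8=32 best=45 → r--
[0,7] min(6,8)*7=42 best=45 → l++

l=1, r=7, best area=45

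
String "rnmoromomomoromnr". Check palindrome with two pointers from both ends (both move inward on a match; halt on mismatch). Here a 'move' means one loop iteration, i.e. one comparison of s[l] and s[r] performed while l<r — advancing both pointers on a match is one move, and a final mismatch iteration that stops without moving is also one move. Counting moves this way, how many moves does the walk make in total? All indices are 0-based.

l=0 r=16: 'r'=='r', l++,r--
l=1 r=15: 'n'=='n', l++,r--
l=2 r=14: 'm'=='m', l++,r--
l=3 r=13: 'o'=='o', l++,r--
l=4 r=12: 'r'=='r', l++,r--
l=5 r=11: 'o'=='o', l++,r--
l=6 r=10: 'm'=='m', l++,r--
l=7 r=9: 'o'=='o', l++,r--

8 moves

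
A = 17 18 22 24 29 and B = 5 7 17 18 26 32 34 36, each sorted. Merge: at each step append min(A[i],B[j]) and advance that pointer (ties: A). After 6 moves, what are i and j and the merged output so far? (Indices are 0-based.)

i=0 j=0: A[i]=17>B[j]=5 take 5, j++
i=0 j=1: A[i]=17>B[j]=7 take 7, j++
i=0 j=2: A[i]=17<=B[j]=17 take 17, i++
i=1 j=2: A[i]=18>B[j]=17 take 17, j++
i=1 j=3: A[i]=18<=B[j]=18 take 18, i++
i=2 j=3: A[i]=22>B[j]=18 take 18, j++

i=2, j=4, merged so far=[5, 7, 17, 17, 18, 18]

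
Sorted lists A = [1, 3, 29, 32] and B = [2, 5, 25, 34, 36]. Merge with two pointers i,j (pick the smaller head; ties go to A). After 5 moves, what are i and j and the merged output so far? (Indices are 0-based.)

i=2, j=3, merged so far=[1, 2, 3, 5, 25]

[i=0,j=0] A[i]=1<=B[j]=2 take 1 → i++
[i=1,j=0] A[i]=3>B[j]=2 take 2 → j++
[i=1,j=1] A[i]=3<=B[j]=5 take 3 → i++
[i=2,j=1] A[i]=29>B[j]=5 take 5 → j++
[i=2,j=2] A[i]=29>B[j]=25 take 25 → j++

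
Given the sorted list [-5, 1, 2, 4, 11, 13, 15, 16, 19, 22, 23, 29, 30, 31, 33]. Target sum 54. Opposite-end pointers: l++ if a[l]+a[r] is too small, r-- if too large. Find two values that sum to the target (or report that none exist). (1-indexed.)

[1,15] -5+33=28 <54 → l++
[2,15] 1+33=34 <54 → l++
[3,15] 2+33=35 <54 → l++
[4,15] 4+33=37 <54 → l++
[5,15] 11+33=44 <54 → l++
[6,15] 13+33=46 <54 → l++
[7,15] 15+33=48 <54 → l++
[8,15] 16+33=49 <54 → l++
[9,15] 19+33=52 <54 → l++
[10,15] 22+33=55 >54 → r--
[10,14] 22+31=53 <54 → l++
[11,14] 23+31=54 → found

(23, 31)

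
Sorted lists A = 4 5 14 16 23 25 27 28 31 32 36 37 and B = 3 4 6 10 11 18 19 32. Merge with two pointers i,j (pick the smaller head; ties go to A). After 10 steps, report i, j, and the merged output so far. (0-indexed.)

i=4, j=6, merged so far=[3, 4, 4, 5, 6, 10, 11, 14, 16, 18]

[i=0,j=0] A[i]=4>B[j]=3 take 3 → j++
[i=0,j=1] A[i]=4<=B[j]=4 take 4 → i++
[i=1,j=1] A[i]=5>B[j]=4 take 4 → j++
[i=1,j=2] A[i]=5<=B[j]=6 take 5 → i++
[i=2,j=2] A[i]=14>B[j]=6 take 6 → j++
[i=2,j=3] A[i]=14>B[j]=10 take 10 → j++
[i=2,j=4] A[i]=14>B[j]=11 take 11 → j++
[i=2,j=5] A[i]=14<=B[j]=18 take 14 → i++
[i=3,j=5] A[i]=16<=B[j]=18 take 16 → i++
[i=4,j=5] A[i]=23>B[j]=18 take 18 → j++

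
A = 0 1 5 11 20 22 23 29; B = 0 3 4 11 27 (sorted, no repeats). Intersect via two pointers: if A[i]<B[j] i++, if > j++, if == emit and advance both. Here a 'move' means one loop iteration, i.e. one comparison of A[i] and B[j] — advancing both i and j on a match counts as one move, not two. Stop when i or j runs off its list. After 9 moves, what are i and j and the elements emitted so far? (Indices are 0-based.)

i=0 j=0: 0==0 emit, i++,j++
i=1 j=1: 1<3, i++
i=2 j=1: 5>3, j++
i=2 j=2: 5>4, j++
i=2 j=3: 5<11, i++
i=3 j=3: 11==11 emit, i++,j++
i=4 j=4: 20<27, i++
i=5 j=4: 22<27, i++
i=6 j=4: 23<27, i++

i=7, j=4, emitted=[0, 11]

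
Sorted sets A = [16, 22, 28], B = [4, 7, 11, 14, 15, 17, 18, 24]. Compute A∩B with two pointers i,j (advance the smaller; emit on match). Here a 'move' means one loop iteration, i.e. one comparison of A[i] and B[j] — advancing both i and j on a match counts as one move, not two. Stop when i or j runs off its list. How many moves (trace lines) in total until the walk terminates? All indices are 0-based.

10 moves

i=0 j=0: 16>4, j++
i=0 j=1: 16>7, j++
i=0 j=2: 16>11, j++
i=0 j=3: 16>14, j++
i=0 j=4: 16>15, j++
i=0 j=5: 16<17, i++
i=1 j=5: 22>17, j++
i=1 j=6: 22>18, j++
i=1 j=7: 22<24, i++
i=2 j=7: 28>24, j++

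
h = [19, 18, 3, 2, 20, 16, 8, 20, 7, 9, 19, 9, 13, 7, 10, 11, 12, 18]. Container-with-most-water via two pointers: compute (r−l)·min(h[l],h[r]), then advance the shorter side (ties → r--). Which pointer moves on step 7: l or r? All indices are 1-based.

r

l=1 r=18: min(19,18)*17=306 best=306 *, r--
l=1 r=17: min(19,12)*16=192 best=306, r--
l=1 r=16: min(19,11)*15=165 best=306, r--
l=1 r=15: min(19,10)*14=140 best=306, r--
l=1 r=14: min(19,7)*13=91 best=306, r--
l=1 r=13: min(19,13)*12=156 best=306, r--
l=1 r=12: min(19,9)*11=99 best=306, r--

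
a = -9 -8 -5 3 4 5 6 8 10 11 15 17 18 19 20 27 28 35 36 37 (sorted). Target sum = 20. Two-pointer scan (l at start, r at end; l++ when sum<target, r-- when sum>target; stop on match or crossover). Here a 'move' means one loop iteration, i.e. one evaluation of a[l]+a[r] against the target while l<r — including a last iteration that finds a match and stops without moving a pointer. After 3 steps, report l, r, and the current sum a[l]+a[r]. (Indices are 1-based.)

l=1, r=17, sum=19

[1,20] -9+37=28 >20 → r--
[1,19] -9+36=27 >20 → r--
[1,18] -9+35=26 >20 → r--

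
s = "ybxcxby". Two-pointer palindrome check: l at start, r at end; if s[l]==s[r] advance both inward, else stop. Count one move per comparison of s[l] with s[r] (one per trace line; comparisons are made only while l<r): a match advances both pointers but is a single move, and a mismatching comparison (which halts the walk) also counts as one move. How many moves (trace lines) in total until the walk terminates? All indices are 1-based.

3 moves

[1,7] 'y'=='y' → l++,r--
[2,6] 'b'=='b' → l++,r--
[3,5] 'x'=='x' → l++,r--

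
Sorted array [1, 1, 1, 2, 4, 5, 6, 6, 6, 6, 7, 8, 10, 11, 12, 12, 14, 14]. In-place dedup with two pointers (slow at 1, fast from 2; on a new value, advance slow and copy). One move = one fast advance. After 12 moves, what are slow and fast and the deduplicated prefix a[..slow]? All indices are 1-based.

slow=1 fast=2: a[fast]=1=a[slow] dup, fast++
slow=1 fast=3: a[fast]=1=a[slow] dup, fast++
slow=1 fast=4: a[fast]=2≠a[slow]=1 write a[2]=2, slow++,fast++
slow=2 fast=5: a[fast]=4≠a[slow]=2 write a[3]=4, slow++,fast++
slow=3 fast=6: a[fast]=5≠a[slow]=4 write a[4]=5, slow++,fast++
slow=4 fast=7: a[fast]=6≠a[slow]=5 write a[5]=6, slow++,fast++
slow=5 fast=8: a[fast]=6=a[slow] dup, fast++
slow=5 fast=9: a[fast]=6=a[slow] dup, fast++
slow=5 fast=10: a[fast]=6=a[slow] dup, fast++
slow=5 fast=11: a[fast]=7≠a[slow]=6 write a[6]=7, slow++,fast++
slow=6 fast=12: a[fast]=8≠a[slow]=7 write a[7]=8, slow++,fast++
slow=7 fast=13: a[fast]=10≠a[slow]=8 write a[8]=10, slow++,fast++

slow=8, fast=14, prefix=[1, 2, 4, 5, 6, 7, 8, 10]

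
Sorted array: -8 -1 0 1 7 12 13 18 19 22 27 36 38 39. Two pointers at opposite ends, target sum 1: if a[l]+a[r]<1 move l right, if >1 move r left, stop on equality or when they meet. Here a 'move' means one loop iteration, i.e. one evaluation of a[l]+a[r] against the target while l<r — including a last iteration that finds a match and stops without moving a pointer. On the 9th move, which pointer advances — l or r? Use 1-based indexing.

[1,14] -8+39=31 >1 → r--
[1,13] -8+38=30 >1 → r--
[1,12] -8+36=28 >1 → r--
[1,11] -8+27=19 >1 → r--
[1,10] -8+22=14 >1 → r--
[1,9] -8+19=11 >1 → r--
[1,8] -8+18=10 >1 → r--
[1,7] -8+13=5 >1 → r--
[1,6] -8+12=4 >1 → r--

r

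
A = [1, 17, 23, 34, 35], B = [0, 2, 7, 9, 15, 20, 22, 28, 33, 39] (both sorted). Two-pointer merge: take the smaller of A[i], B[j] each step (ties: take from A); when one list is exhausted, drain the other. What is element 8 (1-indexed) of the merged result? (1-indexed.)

i=1 j=1: A[i]=1>B[j]=0 take 0, j++
i=1 j=2: A[i]=1<=B[j]=2 take 1, i++
i=2 j=2: A[i]=17>B[j]=2 take 2, j++
i=2 j=3: A[i]=17>B[j]=7 take 7, j++
i=2 j=4: A[i]=17>B[j]=9 take 9, j++
i=2 j=5: A[i]=17>B[j]=15 take 15, j++
i=2 j=6: A[i]=17<=B[j]=20 take 17, i++
i=3 j=6: A[i]=23>B[j]=20 take 20, j++
i=3 j=7: A[i]=23>B[j]=22 take 22, j++
i=3 j=8: A[i]=23<=B[j]=28 take 23, i++
i=4 j=8: A[i]=34>B[j]=28 take 28, j++
i=4 j=9: A[i]=34>B[j]=33 take 33, j++
i=4 j=10: A[i]=34<=B[j]=39 take 34, i++
i=5 j=10: A[i]=35<=B[j]=39 take 35, i++
i=6 j=10: A done, take B[j]=39, j++

merged[8] = 20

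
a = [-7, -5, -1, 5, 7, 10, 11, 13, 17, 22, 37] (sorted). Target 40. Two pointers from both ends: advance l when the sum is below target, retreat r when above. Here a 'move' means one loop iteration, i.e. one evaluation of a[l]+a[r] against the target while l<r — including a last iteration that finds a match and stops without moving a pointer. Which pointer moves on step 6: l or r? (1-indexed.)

l

l=1 r=11: -7+37=30 <40, l++
l=2 r=11: -5+37=32 <40, l++
l=3 r=11: -1+37=36 <40, l++
l=4 r=11: 5+37=42 >40, r--
l=4 r=10: 5+22=27 <40, l++
l=5 r=10: 7+22=29 <40, l++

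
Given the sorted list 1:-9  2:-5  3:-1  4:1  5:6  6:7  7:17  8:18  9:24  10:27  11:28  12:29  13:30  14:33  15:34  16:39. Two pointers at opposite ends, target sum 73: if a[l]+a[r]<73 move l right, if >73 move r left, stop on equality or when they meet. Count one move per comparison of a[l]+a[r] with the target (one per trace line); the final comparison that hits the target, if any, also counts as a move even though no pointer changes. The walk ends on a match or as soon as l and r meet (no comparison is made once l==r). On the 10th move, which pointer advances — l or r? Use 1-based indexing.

l

l=1 r=16: -9+39=30 <73, l++
l=2 r=16: -5+39=34 <73, l++
l=3 r=16: -1+39=38 <73, l++
l=4 r=16: 1+39=40 <73, l++
l=5 r=16: 6+39=45 <73, l++
l=6 r=16: 7+39=46 <73, l++
l=7 r=16: 17+39=56 <73, l++
l=8 r=16: 18+39=57 <73, l++
l=9 r=16: 24+39=63 <73, l++
l=10 r=16: 27+39=66 <73, l++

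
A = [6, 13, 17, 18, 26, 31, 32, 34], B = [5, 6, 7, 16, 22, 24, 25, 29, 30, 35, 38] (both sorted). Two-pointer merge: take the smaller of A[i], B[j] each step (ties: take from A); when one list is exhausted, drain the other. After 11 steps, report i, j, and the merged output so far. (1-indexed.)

i=1 j=1: A[i]=6>B[j]=5 take 5, j++
i=1 j=2: A[i]=6<=B[j]=6 take 6, i++
i=2 j=2: A[i]=13>B[j]=6 take 6, j++
i=2 j=3: A[i]=13>B[j]=7 take 7, j++
i=2 j=4: A[i]=13<=B[j]=16 take 13, i++
i=3 j=4: A[i]=17>B[j]=16 take 16, j++
i=3 j=5: A[i]=17<=B[j]=22 take 17, i++
i=4 j=5: A[i]=18<=B[j]=22 take 18, i++
i=5 j=5: A[i]=26>B[j]=22 take 22, j++
i=5 j=6: A[i]=26>B[j]=24 take 24, j++
i=5 j=7: A[i]=26>B[j]=25 take 25, j++

i=5, j=8, merged so far=[5, 6, 6, 7, 13, 16, 17, 18, 22, 24, 25]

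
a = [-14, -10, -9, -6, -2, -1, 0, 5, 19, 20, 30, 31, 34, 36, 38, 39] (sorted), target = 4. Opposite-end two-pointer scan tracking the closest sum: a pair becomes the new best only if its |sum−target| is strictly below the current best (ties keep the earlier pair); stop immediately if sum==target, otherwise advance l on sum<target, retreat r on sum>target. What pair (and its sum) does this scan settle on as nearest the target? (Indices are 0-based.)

l=0 r=15: -14+39=25 d=21 *, r--
l=0 r=14: -14+38=24 d=20 *, r--
l=0 r=13: -14+36=22 d=18 *, r--
l=0 r=12: -14+34=20 d=16 *, r--
l=0 r=11: -14+31=17 d=13 *, r--
l=0 r=10: -14+30=16 d=12 *, r--
l=0 r=9: -14+20=6 d=2 *, r--
l=0 r=8: -14+19=5 d=1 *, r--
l=0 r=7: -14+5=-9 d=13, l++
l=1 r=7: -10+5=-5 d=9, l++
l=2 r=7: -9+5=-4 d=8, l++
l=3 r=7: -6+5=-1 d=5, l++
l=4 r=7: -2+5=3 d=1, l++
l=5 r=7: -1+5=4 d=0 *, stop

pair (-1, 5) with sum 4 (|Δ|=0)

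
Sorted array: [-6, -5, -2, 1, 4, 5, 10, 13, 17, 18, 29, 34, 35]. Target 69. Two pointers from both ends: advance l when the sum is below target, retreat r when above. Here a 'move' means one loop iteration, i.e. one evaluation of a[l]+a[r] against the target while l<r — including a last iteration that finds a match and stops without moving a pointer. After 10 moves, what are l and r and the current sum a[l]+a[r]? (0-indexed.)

l=10, r=12, sum=64

[0,12] -6+35=29 <69 → l++
[1,12] -5+35=30 <69 → l++
[2,12] -2+35=33 <69 → l++
[3,12] 1+35=36 <69 → l++
[4,12] 4+35=39 <69 → l++
[5,12] 5+35=40 <69 → l++
[6,12] 10+35=45 <69 → l++
[7,12] 13+35=48 <69 → l++
[8,12] 17+35=52 <69 → l++
[9,12] 18+35=53 <69 → l++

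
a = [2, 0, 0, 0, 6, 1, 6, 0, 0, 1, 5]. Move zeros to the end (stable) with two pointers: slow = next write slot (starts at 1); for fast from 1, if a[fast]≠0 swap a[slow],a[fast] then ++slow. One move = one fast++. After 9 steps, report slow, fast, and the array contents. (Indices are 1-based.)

slow=5, fast=10, a=[2, 6, 1, 6, 0, 0, 0, 0, 0, 1, 5]

slow=1 fast=1: a[fast]=2≠0 swap→a[1]=2, slow++,fast++
slow=2 fast=2: a[fast]=0, fast++
slow=2 fast=3: a[fast]=0, fast++
slow=2 fast=4: a[fast]=0, fast++
slow=2 fast=5: a[fast]=6≠0 swap→a[2]=6, slow++,fast++
slow=3 fast=6: a[fast]=1≠0 swap→a[3]=1, slow++,fast++
slow=4 fast=7: a[fast]=6≠0 swap→a[4]=6, slow++,fast++
slow=5 fast=8: a[fast]=0, fast++
slow=5 fast=9: a[fast]=0, fast++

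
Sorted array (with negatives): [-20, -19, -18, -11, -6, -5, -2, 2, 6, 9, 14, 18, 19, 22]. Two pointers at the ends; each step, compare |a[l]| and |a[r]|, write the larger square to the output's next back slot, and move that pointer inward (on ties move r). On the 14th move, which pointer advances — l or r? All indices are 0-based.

r

[0,13] |-20|<=|22| out[13]=484 → r--
[0,12] |-20|>|19| out[12]=400 → l++
[1,12] |-19|<=|19| out[11]=361 → r--
[1,11] |-19|>|18| out[10]=361 → l++
[2,11] |-18|<=|18| out[9]=324 → r--
[2,10] |-18|>|14| out[8]=324 → l++
[3,10] |-11|<=|14| out[7]=196 → r--
[3,9] |-11|>|9| out[6]=121 → l++
[4,9] |-6|<=|9| out[5]=81 → r--
[4,8] |-6|<=|6| out[4]=36 → r--
[4,7] |-6|>|2| out[3]=36 → l++
[5,7] |-5|>|2| out[2]=25 → l++
[6,7] |-2|<=|2| out[1]=4 → r--
[6,6] |-2|<=|-2| out[0]=4 → r--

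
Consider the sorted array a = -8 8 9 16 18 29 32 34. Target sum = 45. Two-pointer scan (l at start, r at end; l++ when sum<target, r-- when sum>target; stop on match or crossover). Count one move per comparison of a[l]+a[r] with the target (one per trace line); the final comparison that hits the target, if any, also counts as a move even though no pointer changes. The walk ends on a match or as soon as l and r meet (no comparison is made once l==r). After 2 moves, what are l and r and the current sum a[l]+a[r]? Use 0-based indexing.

l=2, r=7, sum=43

[0,7] -8+34=26 <45 → l++
[1,7] 8+34=42 <45 → l++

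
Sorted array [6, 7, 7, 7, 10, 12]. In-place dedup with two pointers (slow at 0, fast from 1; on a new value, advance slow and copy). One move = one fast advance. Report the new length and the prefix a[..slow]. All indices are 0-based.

(s=0,f=1) a[fast]=7≠a[slow]=6 write a[1]=7 → slow++,fast++
(s=1,f=2) a[fast]=7=a[slow] dup → fast++
(s=1,f=3) a[fast]=7=a[slow] dup → fast++
(s=1,f=4) a[fast]=10≠a[slow]=7 write a[2]=10 → slow++,fast++
(s=2,f=5) a[fast]=12≠a[slow]=10 write a[3]=12 → slow++,fast++

length 4; prefix = [6, 7, 10, 12]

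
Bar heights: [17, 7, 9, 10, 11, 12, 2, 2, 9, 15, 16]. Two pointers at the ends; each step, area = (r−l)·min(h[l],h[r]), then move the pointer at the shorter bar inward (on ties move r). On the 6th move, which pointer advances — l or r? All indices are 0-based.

r

[0,10] min(17,16)*10=160 best=160 * → r--
[0,9] min(17,15)*9=135 best=160 → r--
[0,8] min(17,9)*8=72 best=160 → r--
[0,7] min(17,2)*7=14 best=160 → r--
[0,6] min(17,2)*6=12 best=160 → r--
[0,5] min(17,12)*5=60 best=160 → r--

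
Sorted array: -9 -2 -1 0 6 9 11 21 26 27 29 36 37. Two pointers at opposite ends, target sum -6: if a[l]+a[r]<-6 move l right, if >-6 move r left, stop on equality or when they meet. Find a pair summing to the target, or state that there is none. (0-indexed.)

l=0 r=12: -9+37=28 >-6, r--
l=0 r=11: -9+36=27 >-6, r--
l=0 r=10: -9+29=20 >-6, r--
l=0 r=9: -9+27=18 >-6, r--
l=0 r=8: -9+26=17 >-6, r--
l=0 r=7: -9+21=12 >-6, r--
l=0 r=6: -9+11=2 >-6, r--
l=0 r=5: -9+9=0 >-6, r--
l=0 r=4: -9+6=-3 >-6, r--
l=0 r=3: -9+0=-9 <-6, l++
l=1 r=3: -2+0=-2 >-6, r--
l=1 r=2: -2+-1=-3 >-6, r--

no pair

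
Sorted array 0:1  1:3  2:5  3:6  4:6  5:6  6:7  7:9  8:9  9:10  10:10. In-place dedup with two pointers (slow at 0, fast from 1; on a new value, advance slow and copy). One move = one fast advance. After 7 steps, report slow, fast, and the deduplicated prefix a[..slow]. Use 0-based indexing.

(s=0,f=1) a[fast]=3≠a[slow]=1 write a[1]=3 → slow++,fast++
(s=1,f=2) a[fast]=5≠a[slow]=3 write a[2]=5 → slow++,fast++
(s=2,f=3) a[fast]=6≠a[slow]=5 write a[3]=6 → slow++,fast++
(s=3,f=4) a[fast]=6=a[slow] dup → fast++
(s=3,f=5) a[fast]=6=a[slow] dup → fast++
(s=3,f=6) a[fast]=7≠a[slow]=6 write a[4]=7 → slow++,fast++
(s=4,f=7) a[fast]=9≠a[slow]=7 write a[5]=9 → slow++,fast++

slow=5, fast=8, prefix=[1, 3, 5, 6, 7, 9]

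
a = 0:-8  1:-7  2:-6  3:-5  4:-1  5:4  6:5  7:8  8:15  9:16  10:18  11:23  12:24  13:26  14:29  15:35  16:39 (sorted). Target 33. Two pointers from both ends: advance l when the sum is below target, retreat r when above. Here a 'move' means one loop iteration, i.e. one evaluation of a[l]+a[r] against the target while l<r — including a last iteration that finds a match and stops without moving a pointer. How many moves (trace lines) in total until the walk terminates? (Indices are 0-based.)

l=0 r=16: -8+39=31 <33, l++
l=1 r=16: -7+39=32 <33, l++
l=2 r=16: -6+39=33, found

3 moves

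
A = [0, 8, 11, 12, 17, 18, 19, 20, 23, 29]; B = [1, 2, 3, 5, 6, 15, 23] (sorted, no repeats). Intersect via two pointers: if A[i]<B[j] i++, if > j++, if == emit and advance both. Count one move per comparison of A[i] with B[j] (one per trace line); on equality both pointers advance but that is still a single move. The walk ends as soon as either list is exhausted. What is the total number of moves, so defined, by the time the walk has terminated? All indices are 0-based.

[i=0,j=0] 0<1 → i++
[i=1,j=0] 8>1 → j++
[i=1,j=1] 8>2 → j++
[i=1,j=2] 8>3 → j++
[i=1,j=3] 8>5 → j++
[i=1,j=4] 8>6 → j++
[i=1,j=5] 8<15 → i++
[i=2,j=5] 11<15 → i++
[i=3,j=5] 12<15 → i++
[i=4,j=5] 17>15 → j++
[i=4,j=6] 17<23 → i++
[i=5,j=6] 18<23 → i++
[i=6,j=6] 19<23 → i++
[i=7,j=6] 20<23 → i++
[i=8,j=6] 23==23 emit → i++,j++

15 moves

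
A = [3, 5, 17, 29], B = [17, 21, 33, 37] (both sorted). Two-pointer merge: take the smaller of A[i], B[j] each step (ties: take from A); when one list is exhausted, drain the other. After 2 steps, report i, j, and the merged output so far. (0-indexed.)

i=2, j=0, merged so far=[3, 5]

i=0 j=0: A[i]=3<=B[j]=17 take 3, i++
i=1 j=0: A[i]=5<=B[j]=17 take 5, i++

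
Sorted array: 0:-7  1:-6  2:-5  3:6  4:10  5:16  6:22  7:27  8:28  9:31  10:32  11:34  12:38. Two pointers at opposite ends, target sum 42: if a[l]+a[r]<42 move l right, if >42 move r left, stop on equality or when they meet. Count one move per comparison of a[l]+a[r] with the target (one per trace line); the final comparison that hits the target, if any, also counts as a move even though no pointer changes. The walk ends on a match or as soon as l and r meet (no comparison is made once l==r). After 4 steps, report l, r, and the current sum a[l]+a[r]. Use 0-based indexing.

l=3, r=11, sum=40

l=0 r=12: -7+38=31 <42, l++
l=1 r=12: -6+38=32 <42, l++
l=2 r=12: -5+38=33 <42, l++
l=3 r=12: 6+38=44 >42, r--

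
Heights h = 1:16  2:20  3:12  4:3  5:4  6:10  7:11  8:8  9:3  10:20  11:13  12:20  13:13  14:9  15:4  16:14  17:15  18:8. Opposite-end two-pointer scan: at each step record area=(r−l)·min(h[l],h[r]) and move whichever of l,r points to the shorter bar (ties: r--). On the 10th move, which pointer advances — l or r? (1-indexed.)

r

[1,18] min(16,8)*17=136 best=136 * → r--
[1,17] min(16,15)*16=240 best=240 * → r--
[1,16] min(16,14)*15=210 best=240 → r--
[1,15] min(16,4)*14=56 best=240 → r--
[1,14] min(16,9)*13=117 best=240 → r--
[1,13] min(16,13)*12=156 best=240 → r--
[1,12] min(16,20)*11=176 best=240 → l++
[2,12] min(20,20)*10=200 best=240 → r--
[2,11] min(20,13)*9=117 best=240 → r--
[2,10] min(20,20)*8=160 best=240 → r--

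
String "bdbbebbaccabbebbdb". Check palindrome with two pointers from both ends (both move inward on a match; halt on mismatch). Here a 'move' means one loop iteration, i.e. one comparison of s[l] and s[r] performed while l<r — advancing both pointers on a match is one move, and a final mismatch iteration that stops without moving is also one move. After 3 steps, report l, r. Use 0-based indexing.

[0,17] 'b'=='b' → l++,r--
[1,16] 'd'=='d' → l++,r--
[2,15] 'b'=='b' → l++,r--

l=3, r=14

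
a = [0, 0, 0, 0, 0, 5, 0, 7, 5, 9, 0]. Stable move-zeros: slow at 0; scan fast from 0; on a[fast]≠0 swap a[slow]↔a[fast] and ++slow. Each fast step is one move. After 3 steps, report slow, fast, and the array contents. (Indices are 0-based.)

slow=0, fast=3, a=[0, 0, 0, 0, 0, 5, 0, 7, 5, 9, 0]

(s=0,f=0) a[fast]=0 → fast++
(s=0,f=1) a[fast]=0 → fast++
(s=0,f=2) a[fast]=0 → fast++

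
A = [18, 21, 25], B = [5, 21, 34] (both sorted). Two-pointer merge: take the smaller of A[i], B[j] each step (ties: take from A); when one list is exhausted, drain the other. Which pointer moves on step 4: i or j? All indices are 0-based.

j

i=0 j=0: A[i]=18>B[j]=5 take 5, j++
i=0 j=1: A[i]=18<=B[j]=21 take 18, i++
i=1 j=1: A[i]=21<=B[j]=21 take 21, i++
i=2 j=1: A[i]=25>B[j]=21 take 21, j++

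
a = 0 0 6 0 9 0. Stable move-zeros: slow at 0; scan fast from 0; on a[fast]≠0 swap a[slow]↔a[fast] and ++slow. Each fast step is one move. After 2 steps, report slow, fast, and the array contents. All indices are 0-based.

slow=0 fast=0: a[fast]=0, fast++
slow=0 fast=1: a[fast]=0, fast++

slow=0, fast=2, a=[0, 0, 6, 0, 9, 0]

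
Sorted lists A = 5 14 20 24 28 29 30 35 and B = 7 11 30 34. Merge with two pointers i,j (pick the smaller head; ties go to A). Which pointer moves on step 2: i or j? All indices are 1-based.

j

[i=1,j=1] A[i]=5<=B[j]=7 take 5 → i++
[i=2,j=1] A[i]=14>B[j]=7 take 7 → j++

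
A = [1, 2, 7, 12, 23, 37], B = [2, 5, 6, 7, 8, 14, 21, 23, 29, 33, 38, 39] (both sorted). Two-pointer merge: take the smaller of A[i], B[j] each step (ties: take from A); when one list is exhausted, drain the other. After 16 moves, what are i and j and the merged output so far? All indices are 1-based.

[i=1,j=1] A[i]=1<=B[j]=2 take 1 → i++
[i=2,j=1] A[i]=2<=B[j]=2 take 2 → i++
[i=3,j=1] A[i]=7>B[j]=2 take 2 → j++
[i=3,j=2] A[i]=7>B[j]=5 take 5 → j++
[i=3,j=3] A[i]=7>B[j]=6 take 6 → j++
[i=3,j=4] A[i]=7<=B[j]=7 take 7 → i++
[i=4,j=4] A[i]=12>B[j]=7 take 7 → j++
[i=4,j=5] A[i]=12>B[j]=8 take 8 → j++
[i=4,j=6] A[i]=12<=B[j]=14 take 12 → i++
[i=5,j=6] A[i]=23>B[j]=14 take 14 → j++
[i=5,j=7] A[i]=23>B[j]=21 take 21 → j++
[i=5,j=8] A[i]=23<=B[j]=23 take 23 → i++
[i=6,j=8] A[i]=37>B[j]=23 take 23 → j++
[i=6,j=9] A[i]=37>B[j]=29 take 29 → j++
[i=6,j=10] A[i]=37>B[j]=33 take 33 → j++
[i=6,j=11] A[i]=37<=B[j]=38 take 37 → i++

i=7, j=11, merged so far=[1, 2, 2, 5, 6, 7, 7, 8, 12, 14, 21, 23, 23, 29, 33, 37]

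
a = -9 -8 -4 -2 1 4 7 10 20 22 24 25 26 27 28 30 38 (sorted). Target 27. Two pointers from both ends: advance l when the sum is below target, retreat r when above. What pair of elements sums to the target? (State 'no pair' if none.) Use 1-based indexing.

(1, 26)

[1,17] -9+38=29 >27 → r--
[1,16] -9+30=21 <27 → l++
[2,16] -8+30=22 <27 → l++
[3,16] -4+30=26 <27 → l++
[4,16] -2+30=28 >27 → r--
[4,15] -2+28=26 <27 → l++
[5,15] 1+28=29 >27 → r--
[5,14] 1+27=28 >27 → r--
[5,13] 1+26=27 → found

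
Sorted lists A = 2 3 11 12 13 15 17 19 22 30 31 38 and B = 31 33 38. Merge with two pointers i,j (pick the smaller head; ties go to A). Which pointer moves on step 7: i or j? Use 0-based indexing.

i

[i=0,j=0] A[i]=2<=B[j]=31 take 2 → i++
[i=1,j=0] A[i]=3<=B[j]=31 take 3 → i++
[i=2,j=0] A[i]=11<=B[j]=31 take 11 → i++
[i=3,j=0] A[i]=12<=B[j]=31 take 12 → i++
[i=4,j=0] A[i]=13<=B[j]=31 take 13 → i++
[i=5,j=0] A[i]=15<=B[j]=31 take 15 → i++
[i=6,j=0] A[i]=17<=B[j]=31 take 17 → i++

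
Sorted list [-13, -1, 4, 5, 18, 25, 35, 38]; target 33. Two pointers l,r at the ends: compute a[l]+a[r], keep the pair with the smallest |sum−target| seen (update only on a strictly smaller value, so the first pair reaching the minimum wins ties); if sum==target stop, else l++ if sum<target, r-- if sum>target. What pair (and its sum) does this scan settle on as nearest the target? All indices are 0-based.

pair (-1, 35) with sum 34 (|Δ|=1)

l=0 r=7: -13+38=25 d=8 *, l++
l=1 r=7: -1+38=37 d=4 *, r--
l=1 r=6: -1+35=34 d=1 *, r--
l=1 r=5: -1+25=24 d=9, l++
l=2 r=5: 4+25=29 d=4, l++
l=3 r=5: 5+25=30 d=3, l++
l=4 r=5: 18+25=43 d=10, r--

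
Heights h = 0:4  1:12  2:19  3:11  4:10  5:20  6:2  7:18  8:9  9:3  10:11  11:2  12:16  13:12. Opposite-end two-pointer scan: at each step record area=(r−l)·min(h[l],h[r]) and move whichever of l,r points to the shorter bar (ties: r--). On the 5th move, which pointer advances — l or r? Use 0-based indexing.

r

l=0 r=13: min(4,12)*13=52 best=52 *, l++
l=1 r=13: min(12,12)*12=144 best=144 *, r--
l=1 r=12: min(12,16)*11=132 best=144, l++
l=2 r=12: min(19,16)*10=160 best=160 *, r--
l=2 r=11: min(19,2)*9=18 best=160, r--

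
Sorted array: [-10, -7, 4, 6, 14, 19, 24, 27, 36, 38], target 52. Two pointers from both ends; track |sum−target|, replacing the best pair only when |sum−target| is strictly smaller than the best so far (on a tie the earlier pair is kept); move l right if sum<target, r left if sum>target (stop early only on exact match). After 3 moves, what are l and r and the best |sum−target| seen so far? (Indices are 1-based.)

l=4, r=10, best |Δ|=10

[1,10] -10+38=28 d=24 * → l++
[2,10] -7+38=31 d=21 * → l++
[3,10] 4+38=42 d=10 * → l++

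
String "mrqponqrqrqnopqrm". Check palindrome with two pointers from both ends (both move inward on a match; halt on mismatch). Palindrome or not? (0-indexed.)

[0,16] 'm'=='m' → l++,r--
[1,15] 'r'=='r' → l++,r--
[2,14] 'q'=='q' → l++,r--
[3,13] 'p'=='p' → l++,r--
[4,12] 'o'=='o' → l++,r--
[5,11] 'n'=='n' → l++,r--
[6,10] 'q'=='q' → l++,r--
[7,9] 'r'=='r' → l++,r--

palindrome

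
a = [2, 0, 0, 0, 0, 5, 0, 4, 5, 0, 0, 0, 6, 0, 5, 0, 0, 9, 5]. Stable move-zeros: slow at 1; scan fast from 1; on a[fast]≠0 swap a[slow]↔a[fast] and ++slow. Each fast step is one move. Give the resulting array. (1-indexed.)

slow=1 fast=1: a[fast]=2≠0 swap→a[1]=2, slow++,fast++
slow=2 fast=2: a[fast]=0, fast++
slow=2 fast=3: a[fast]=0, fast++
slow=2 fast=4: a[fast]=0, fast++
slow=2 fast=5: a[fast]=0, fast++
slow=2 fast=6: a[fast]=5≠0 swap→a[2]=5, slow++,fast++
slow=3 fast=7: a[fast]=0, fast++
slow=3 fast=8: a[fast]=4≠0 swap→a[3]=4, slow++,fast++
slow=4 fast=9: a[fast]=5≠0 swap→a[4]=5, slow++,fast++
slow=5 fast=10: a[fast]=0, fast++
slow=5 fast=11: a[fast]=0, fast++
slow=5 fast=12: a[fast]=0, fast++
slow=5 fast=13: a[fast]=6≠0 swap→a[5]=6, slow++,fast++
slow=6 fast=14: a[fast]=0, fast++
slow=6 fast=15: a[fast]=5≠0 swap→a[6]=5, slow++,fast++
slow=7 fast=16: a[fast]=0, fast++
slow=7 fast=17: a[fast]=0, fast++
slow=7 fast=18: a[fast]=9≠0 swap→a[7]=9, slow++,fast++
slow=8 fast=19: a[fast]=5≠0 swap→a[8]=5, slow++,fast++

[2, 5, 4, 5, 6, 5, 9, 5, 0, 0, 0, 0, 0, 0, 0, 0, 0, 0, 0]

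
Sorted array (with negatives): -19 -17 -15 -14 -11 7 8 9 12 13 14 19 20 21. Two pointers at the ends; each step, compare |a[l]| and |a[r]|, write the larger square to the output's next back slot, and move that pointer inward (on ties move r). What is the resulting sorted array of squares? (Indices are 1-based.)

[49, 64, 81, 121, 144, 169, 196, 196, 225, 289, 361, 361, 400, 441]

l=1 r=14: |-19|<=|21| out[14]=441, r--
l=1 r=13: |-19|<=|20| out[13]=400, r--
l=1 r=12: |-19|<=|19| out[12]=361, r--
l=1 r=11: |-19|>|14| out[11]=361, l++
l=2 r=11: |-17|>|14| out[10]=289, l++
l=3 r=11: |-15|>|14| out[9]=225, l++
l=4 r=11: |-14|<=|14| out[8]=196, r--
l=4 r=10: |-14|>|13| out[7]=196, l++
l=5 r=10: |-11|<=|13| out[6]=169, r--
l=5 r=9: |-11|<=|12| out[5]=144, r--
l=5 r=8: |-11|>|9| out[4]=121, l++
l=6 r=8: |7|<=|9| out[3]=81, r--
l=6 r=7: |7|<=|8| out[2]=64, r--
l=6 r=6: |7|<=|7| out[1]=49, r--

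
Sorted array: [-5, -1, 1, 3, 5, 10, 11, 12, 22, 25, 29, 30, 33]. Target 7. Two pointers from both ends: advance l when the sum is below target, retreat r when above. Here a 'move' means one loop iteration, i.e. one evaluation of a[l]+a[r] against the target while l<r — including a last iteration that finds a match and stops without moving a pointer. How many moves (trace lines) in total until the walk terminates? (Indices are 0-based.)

l=0 r=12: -5+33=28 >7, r--
l=0 r=11: -5+30=25 >7, r--
l=0 r=10: -5+29=24 >7, r--
l=0 r=9: -5+25=20 >7, r--
l=0 r=8: -5+22=17 >7, r--
l=0 r=7: -5+12=7, found

6 moves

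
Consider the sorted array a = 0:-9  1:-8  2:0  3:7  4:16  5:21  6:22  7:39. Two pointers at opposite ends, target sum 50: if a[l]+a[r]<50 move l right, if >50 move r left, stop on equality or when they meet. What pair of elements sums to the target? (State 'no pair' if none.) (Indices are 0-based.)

no pair

l=0 r=7: -9+39=30 <50, l++
l=1 r=7: -8+39=31 <50, l++
l=2 r=7: 0+39=39 <50, l++
l=3 r=7: 7+39=46 <50, l++
l=4 r=7: 16+39=55 >50, r--
l=4 r=6: 16+22=38 <50, l++
l=5 r=6: 21+22=43 <50, l++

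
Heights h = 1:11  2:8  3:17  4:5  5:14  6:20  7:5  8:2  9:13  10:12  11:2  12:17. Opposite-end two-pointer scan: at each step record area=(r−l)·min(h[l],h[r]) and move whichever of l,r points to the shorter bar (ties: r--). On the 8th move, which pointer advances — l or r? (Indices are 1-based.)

r

l=1 r=12: min(11,17)*11=121 best=121 *, l++
l=2 r=12: min(8,17)*10=80 best=121, l++
l=3 r=12: min(17,17)*9=153 best=153 *, r--
l=3 r=11: min(17,2)*8=16 best=153, r--
l=3 r=10: min(17,12)*7=84 best=153, r--
l=3 r=9: min(17,13)*6=78 best=153, r--
l=3 r=8: min(17,2)*5=10 best=153, r--
l=3 r=7: min(17,5)*4=20 best=153, r--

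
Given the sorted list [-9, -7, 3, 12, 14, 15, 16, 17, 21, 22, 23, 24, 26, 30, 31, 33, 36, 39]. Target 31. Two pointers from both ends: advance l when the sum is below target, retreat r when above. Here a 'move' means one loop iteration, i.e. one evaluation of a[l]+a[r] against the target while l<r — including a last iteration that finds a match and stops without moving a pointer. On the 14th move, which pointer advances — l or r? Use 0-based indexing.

l

l=0 r=17: -9+39=30 <31, l++
l=1 r=17: -7+39=32 >31, r--
l=1 r=16: -7+36=29 <31, l++
l=2 r=16: 3+36=39 >31, r--
l=2 r=15: 3+33=36 >31, r--
l=2 r=14: 3+31=34 >31, r--
l=2 r=13: 3+30=33 >31, r--
l=2 r=12: 3+26=29 <31, l++
l=3 r=12: 12+26=38 >31, r--
l=3 r=11: 12+24=36 >31, r--
l=3 r=10: 12+23=35 >31, r--
l=3 r=9: 12+22=34 >31, r--
l=3 r=8: 12+21=33 >31, r--
l=3 r=7: 12+17=29 <31, l++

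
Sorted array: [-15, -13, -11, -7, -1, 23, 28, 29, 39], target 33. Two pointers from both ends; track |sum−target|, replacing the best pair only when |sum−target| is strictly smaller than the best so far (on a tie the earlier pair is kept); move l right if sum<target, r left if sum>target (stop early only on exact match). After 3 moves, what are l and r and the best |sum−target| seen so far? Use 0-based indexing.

l=3, r=8, best |Δ|=5

[0,8] -15+39=24 d=9 * → l++
[1,8] -13+39=26 d=7 * → l++
[2,8] -11+39=28 d=5 * → l++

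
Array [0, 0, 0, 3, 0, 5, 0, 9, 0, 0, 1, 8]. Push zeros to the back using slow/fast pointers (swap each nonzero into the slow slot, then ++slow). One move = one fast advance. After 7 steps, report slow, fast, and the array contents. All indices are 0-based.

(s=0,f=0) a[fast]=0 → fast++
(s=0,f=1) a[fast]=0 → fast++
(s=0,f=2) a[fast]=0 → fast++
(s=0,f=3) a[fast]=3≠0 swap→a[0]=3 → slow++,fast++
(s=1,f=4) a[fast]=0 → fast++
(s=1,f=5) a[fast]=5≠0 swap→a[1]=5 → slow++,fast++
(s=2,f=6) a[fast]=0 → fast++

slow=2, fast=7, a=[3, 5, 0, 0, 0, 0, 0, 9, 0, 0, 1, 8]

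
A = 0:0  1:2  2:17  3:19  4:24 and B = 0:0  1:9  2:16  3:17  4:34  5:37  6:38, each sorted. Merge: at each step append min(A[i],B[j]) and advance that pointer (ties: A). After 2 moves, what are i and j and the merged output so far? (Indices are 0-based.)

i=1, j=1, merged so far=[0, 0]

i=0 j=0: A[i]=0<=B[j]=0 take 0, i++
i=1 j=0: A[i]=2>B[j]=0 take 0, j++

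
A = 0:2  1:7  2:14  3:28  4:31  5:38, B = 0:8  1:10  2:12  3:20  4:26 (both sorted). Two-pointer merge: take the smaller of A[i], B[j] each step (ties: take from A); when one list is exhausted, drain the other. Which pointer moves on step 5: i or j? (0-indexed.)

j

i=0 j=0: A[i]=2<=B[j]=8 take 2, i++
i=1 j=0: A[i]=7<=B[j]=8 take 7, i++
i=2 j=0: A[i]=14>B[j]=8 take 8, j++
i=2 j=1: A[i]=14>B[j]=10 take 10, j++
i=2 j=2: A[i]=14>B[j]=12 take 12, j++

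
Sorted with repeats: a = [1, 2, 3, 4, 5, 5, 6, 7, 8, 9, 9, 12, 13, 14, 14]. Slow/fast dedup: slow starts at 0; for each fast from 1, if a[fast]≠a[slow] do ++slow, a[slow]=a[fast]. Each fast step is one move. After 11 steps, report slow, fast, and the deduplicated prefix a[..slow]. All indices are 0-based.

(s=0,f=1) a[fast]=2≠a[slow]=1 write a[1]=2 → slow++,fast++
(s=1,f=2) a[fast]=3≠a[slow]=2 write a[2]=3 → slow++,fast++
(s=2,f=3) a[fast]=4≠a[slow]=3 write a[3]=4 → slow++,fast++
(s=3,f=4) a[fast]=5≠a[slow]=4 write a[4]=5 → slow++,fast++
(s=4,f=5) a[fast]=5=a[slow] dup → fast++
(s=4,f=6) a[fast]=6≠a[slow]=5 write a[5]=6 → slow++,fast++
(s=5,f=7) a[fast]=7≠a[slow]=6 write a[6]=7 → slow++,fast++
(s=6,f=8) a[fast]=8≠a[slow]=7 write a[7]=8 → slow++,fast++
(s=7,f=9) a[fast]=9≠a[slow]=8 write a[8]=9 → slow++,fast++
(s=8,f=10) a[fast]=9=a[slow] dup → fast++
(s=8,f=11) a[fast]=12≠a[slow]=9 write a[9]=12 → slow++,fast++

slow=9, fast=12, prefix=[1, 2, 3, 4, 5, 6, 7, 8, 9, 12]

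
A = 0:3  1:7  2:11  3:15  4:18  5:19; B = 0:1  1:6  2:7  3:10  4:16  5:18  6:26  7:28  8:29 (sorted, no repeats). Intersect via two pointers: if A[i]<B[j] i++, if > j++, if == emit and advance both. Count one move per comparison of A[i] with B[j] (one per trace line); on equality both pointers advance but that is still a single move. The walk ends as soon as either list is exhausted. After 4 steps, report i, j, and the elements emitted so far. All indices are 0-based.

i=2, j=3, emitted=[7]

i=0 j=0: 3>1, j++
i=0 j=1: 3<6, i++
i=1 j=1: 7>6, j++
i=1 j=2: 7==7 emit, i++,j++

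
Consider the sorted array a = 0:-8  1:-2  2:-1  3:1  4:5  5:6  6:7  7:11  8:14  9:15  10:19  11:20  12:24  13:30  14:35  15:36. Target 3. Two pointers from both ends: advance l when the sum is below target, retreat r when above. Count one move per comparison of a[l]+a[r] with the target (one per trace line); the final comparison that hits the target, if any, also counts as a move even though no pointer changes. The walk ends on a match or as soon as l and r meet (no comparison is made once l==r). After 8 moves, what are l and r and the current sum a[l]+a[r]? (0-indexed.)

l=0 r=15: -8+36=28 >3, r--
l=0 r=14: -8+35=27 >3, r--
l=0 r=13: -8+30=22 >3, r--
l=0 r=12: -8+24=16 >3, r--
l=0 r=11: -8+20=12 >3, r--
l=0 r=10: -8+19=11 >3, r--
l=0 r=9: -8+15=7 >3, r--
l=0 r=8: -8+14=6 >3, r--

l=0, r=7, sum=3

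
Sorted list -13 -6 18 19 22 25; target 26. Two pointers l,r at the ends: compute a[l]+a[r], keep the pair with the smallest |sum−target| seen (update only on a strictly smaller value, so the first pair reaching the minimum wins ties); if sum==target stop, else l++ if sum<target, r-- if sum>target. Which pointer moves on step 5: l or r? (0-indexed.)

l=0 r=5: -13+25=12 d=14 *, l++
l=1 r=5: -6+25=19 d=7 *, l++
l=2 r=5: 18+25=43 d=17, r--
l=2 r=4: 18+22=40 d=14, r--
l=2 r=3: 18+19=37 d=11, r--

r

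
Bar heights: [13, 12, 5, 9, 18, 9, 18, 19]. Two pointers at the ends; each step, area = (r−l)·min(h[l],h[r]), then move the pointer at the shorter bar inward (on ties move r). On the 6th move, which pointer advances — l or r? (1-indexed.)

l=1 r=8: min(13,19)*7=91 best=91 *, l++
l=2 r=8: min(12,19)*6=72 best=91, l++
l=3 r=8: min(5,19)*5=25 best=91, l++
l=4 r=8: min(9,19)*4=36 best=91, l++
l=5 r=8: min(18,19)*3=54 best=91, l++
l=6 r=8: min(9,19)*2=18 best=91, l++

l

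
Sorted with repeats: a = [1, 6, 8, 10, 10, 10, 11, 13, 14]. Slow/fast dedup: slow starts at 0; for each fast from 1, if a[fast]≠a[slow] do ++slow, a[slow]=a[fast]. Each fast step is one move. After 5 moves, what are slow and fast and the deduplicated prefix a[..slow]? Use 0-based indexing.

slow=3, fast=6, prefix=[1, 6, 8, 10]

(s=0,f=1) a[fast]=6≠a[slow]=1 write a[1]=6 → slow++,fast++
(s=1,f=2) a[fast]=8≠a[slow]=6 write a[2]=8 → slow++,fast++
(s=2,f=3) a[fast]=10≠a[slow]=8 write a[3]=10 → slow++,fast++
(s=3,f=4) a[fast]=10=a[slow] dup → fast++
(s=3,f=5) a[fast]=10=a[slow] dup → fast++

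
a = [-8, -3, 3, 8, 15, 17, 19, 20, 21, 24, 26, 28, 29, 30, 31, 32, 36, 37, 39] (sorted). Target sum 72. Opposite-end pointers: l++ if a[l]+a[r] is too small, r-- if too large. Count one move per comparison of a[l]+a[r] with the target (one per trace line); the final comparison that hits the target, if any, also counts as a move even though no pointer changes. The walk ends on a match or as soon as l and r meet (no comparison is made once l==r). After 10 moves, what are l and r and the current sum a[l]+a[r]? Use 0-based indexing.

l=10, r=18, sum=65

[0,18] -8+39=31 <72 → l++
[1,18] -3+39=36 <72 → l++
[2,18] 3+39=42 <72 → l++
[3,18] 8+39=47 <72 → l++
[4,18] 15+39=54 <72 → l++
[5,18] 17+39=56 <72 → l++
[6,18] 19+39=58 <72 → l++
[7,18] 20+39=59 <72 → l++
[8,18] 21+39=60 <72 → l++
[9,18] 24+39=63 <72 → l++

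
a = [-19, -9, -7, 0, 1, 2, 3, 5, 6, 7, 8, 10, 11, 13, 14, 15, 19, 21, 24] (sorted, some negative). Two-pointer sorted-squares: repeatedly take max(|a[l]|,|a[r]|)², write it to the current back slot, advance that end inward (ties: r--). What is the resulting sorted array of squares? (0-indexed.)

[0,18] |-19|<=|24| out[18]=576 → r--
[0,17] |-19|<=|21| out[17]=441 → r--
[0,16] |-19|<=|19| out[16]=361 → r--
[0,15] |-19|>|15| out[15]=361 → l++
[1,15] |-9|<=|15| out[14]=225 → r--
[1,14] |-9|<=|14| out[13]=196 → r--
[1,13] |-9|<=|13| out[12]=169 → r--
[1,12] |-9|<=|11| out[11]=121 → r--
[1,11] |-9|<=|10| out[10]=100 → r--
[1,10] |-9|>|8| out[9]=81 → l++
[2,10] |-7|<=|8| out[8]=64 → r--
[2,9] |-7|<=|7| out[7]=49 → r--
[2,8] |-7|>|6| out[6]=49 → l++
[3,8] |0|<=|6| out[5]=36 → r--
[3,7] |0|<=|5| out[4]=25 → r--
[3,6] |0|<=|3| out[3]=9 → r--
[3,5] |0|<=|2| out[2]=4 → r--
[3,4] |0|<=|1| out[1]=1 → r--
[3,3] |0|<=|0| out[0]=0 → r--

[0, 1, 4, 9, 25, 36, 49, 49, 64, 81, 100, 121, 169, 196, 225, 361, 361, 441, 576]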